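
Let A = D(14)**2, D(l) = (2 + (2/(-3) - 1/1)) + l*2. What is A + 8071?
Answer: 79864/9 ≈ 8873.8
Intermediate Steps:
D(l) = 1/3 + 2*l (D(l) = (2 + (2*(-1/3) - 1*1)) + 2*l = (2 + (-2/3 - 1)) + 2*l = (2 - 5/3) + 2*l = 1/3 + 2*l)
A = 7225/9 (A = (1/3 + 2*14)**2 = (1/3 + 28)**2 = (85/3)**2 = 7225/9 ≈ 802.78)
A + 8071 = 7225/9 + 8071 = 79864/9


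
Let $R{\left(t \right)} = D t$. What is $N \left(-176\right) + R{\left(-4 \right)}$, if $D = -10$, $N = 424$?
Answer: $-74584$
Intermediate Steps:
$R{\left(t \right)} = - 10 t$
$N \left(-176\right) + R{\left(-4 \right)} = 424 \left(-176\right) - -40 = -74624 + 40 = -74584$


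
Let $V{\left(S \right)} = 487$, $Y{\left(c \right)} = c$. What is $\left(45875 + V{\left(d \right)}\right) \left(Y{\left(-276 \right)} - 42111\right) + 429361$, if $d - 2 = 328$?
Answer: $-1964716733$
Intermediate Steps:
$d = 330$ ($d = 2 + 328 = 330$)
$\left(45875 + V{\left(d \right)}\right) \left(Y{\left(-276 \right)} - 42111\right) + 429361 = \left(45875 + 487\right) \left(-276 - 42111\right) + 429361 = 46362 \left(-42387\right) + 429361 = -1965146094 + 429361 = -1964716733$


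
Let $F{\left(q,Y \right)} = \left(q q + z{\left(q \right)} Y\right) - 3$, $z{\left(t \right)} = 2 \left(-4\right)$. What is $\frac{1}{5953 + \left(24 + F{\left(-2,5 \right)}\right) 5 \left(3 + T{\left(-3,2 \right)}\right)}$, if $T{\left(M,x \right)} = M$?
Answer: $\frac{1}{5953} \approx 0.00016798$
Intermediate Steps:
$z{\left(t \right)} = -8$
$F{\left(q,Y \right)} = -3 + q^{2} - 8 Y$ ($F{\left(q,Y \right)} = \left(q q - 8 Y\right) - 3 = \left(q^{2} - 8 Y\right) - 3 = -3 + q^{2} - 8 Y$)
$\frac{1}{5953 + \left(24 + F{\left(-2,5 \right)}\right) 5 \left(3 + T{\left(-3,2 \right)}\right)} = \frac{1}{5953 + \left(24 - \left(43 - 4\right)\right) 5 \left(3 - 3\right)} = \frac{1}{5953 + \left(24 - 39\right) 5 \cdot 0} = \frac{1}{5953 + \left(24 - 39\right) 0} = \frac{1}{5953 - 0} = \frac{1}{5953 + 0} = \frac{1}{5953}$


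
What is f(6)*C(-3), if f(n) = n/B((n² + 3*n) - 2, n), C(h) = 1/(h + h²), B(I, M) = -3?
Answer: -⅓ ≈ -0.33333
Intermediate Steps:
f(n) = -n/3 (f(n) = n/(-3) = n*(-⅓) = -n/3)
f(6)*C(-3) = (-⅓*6)*(1/((-3)*(1 - 3))) = -(-2)/(3*(-2)) = -(-2)*(-1)/(3*2) = -2*⅙ = -⅓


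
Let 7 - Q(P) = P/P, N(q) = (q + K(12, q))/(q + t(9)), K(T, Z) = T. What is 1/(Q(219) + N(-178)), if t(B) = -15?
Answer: 193/1324 ≈ 0.14577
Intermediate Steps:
N(q) = (12 + q)/(-15 + q) (N(q) = (q + 12)/(q - 15) = (12 + q)/(-15 + q))
Q(P) = 6 (Q(P) = 7 - P/P = 7 - 1*1 = 7 - 1 = 6)
1/(Q(219) + N(-178)) = 1/(6 + (12 - 178)/(-15 - 178)) = 1/(6 - 166/(-193)) = 1/(6 - 1/193*(-166)) = 1/(6 + 166/193) = 1/(1324/193) = 193/1324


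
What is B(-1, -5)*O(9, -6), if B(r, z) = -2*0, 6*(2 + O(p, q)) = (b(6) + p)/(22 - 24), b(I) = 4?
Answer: 0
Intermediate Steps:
O(p, q) = -7/3 - p/12 (O(p, q) = -2 + ((4 + p)/(22 - 24))/6 = -2 + ((4 + p)/(-2))/6 = -2 + ((4 + p)*(-1/2))/6 = -2 + (-2 - p/2)/6 = -2 + (-1/3 - p/12) = -7/3 - p/12)
B(r, z) = 0
B(-1, -5)*O(9, -6) = 0*(-7/3 - 1/12*9) = 0*(-7/3 - 3/4) = 0*(-37/12) = 0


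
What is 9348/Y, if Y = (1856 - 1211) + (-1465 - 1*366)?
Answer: -4674/593 ≈ -7.8820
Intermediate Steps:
Y = -1186 (Y = 645 + (-1465 - 366) = 645 - 1831 = -1186)
9348/Y = 9348/(-1186) = 9348*(-1/1186) = -4674/593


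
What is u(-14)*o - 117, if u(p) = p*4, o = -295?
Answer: 16403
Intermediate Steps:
u(p) = 4*p
u(-14)*o - 117 = (4*(-14))*(-295) - 117 = -56*(-295) - 117 = 16520 - 117 = 16403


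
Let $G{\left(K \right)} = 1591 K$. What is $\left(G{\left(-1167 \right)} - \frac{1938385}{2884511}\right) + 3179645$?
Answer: $\frac{3816056120043}{2884511} \approx 1.3229 \cdot 10^{6}$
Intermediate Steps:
$\left(G{\left(-1167 \right)} - \frac{1938385}{2884511}\right) + 3179645 = \left(1591 \left(-1167\right) - \frac{1938385}{2884511}\right) + 3179645 = \left(-1856697 - \frac{1938385}{2884511}\right) + 3179645 = - \frac{5355664858552}{2884511} + 3179645 = \frac{3816056120043}{2884511}$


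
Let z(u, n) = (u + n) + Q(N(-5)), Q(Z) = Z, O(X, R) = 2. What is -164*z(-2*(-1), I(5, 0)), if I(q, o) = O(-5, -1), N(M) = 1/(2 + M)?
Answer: -1804/3 ≈ -601.33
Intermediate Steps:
I(q, o) = 2
z(u, n) = -⅓ + n + u (z(u, n) = (u + n) + 1/(2 - 5) = (n + u) + 1/(-3) = (n + u) - ⅓ = -⅓ + n + u)
-164*z(-2*(-1), I(5, 0)) = -164*(-⅓ + 2 - 2*(-1)) = -164*(-⅓ + 2 + 2) = -164*11/3 = -1804/3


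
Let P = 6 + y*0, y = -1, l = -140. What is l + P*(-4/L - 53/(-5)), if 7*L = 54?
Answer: -3578/45 ≈ -79.511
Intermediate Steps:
L = 54/7 (L = (1/7)*54 = 54/7 ≈ 7.7143)
P = 6 (P = 6 - 1*0 = 6 + 0 = 6)
l + P*(-4/L - 53/(-5)) = -140 + 6*(-4/54/7 - 53/(-5)) = -140 + 6*(-4*7/54 - 53*(-1/5)) = -140 + 6*(-14/27 + 53/5) = -140 + 6*(1361/135) = -140 + 2722/45 = -3578/45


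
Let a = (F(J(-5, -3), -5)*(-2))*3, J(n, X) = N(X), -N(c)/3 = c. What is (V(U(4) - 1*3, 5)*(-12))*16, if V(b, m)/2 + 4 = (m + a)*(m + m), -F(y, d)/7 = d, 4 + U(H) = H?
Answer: 788736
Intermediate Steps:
N(c) = -3*c
U(H) = -4 + H
J(n, X) = -3*X
F(y, d) = -7*d
a = -210 (a = (-7*(-5)*(-2))*3 = (35*(-2))*3 = -70*3 = -210)
V(b, m) = -8 + 4*m*(-210 + m) (V(b, m) = -8 + 2*((m - 210)*(m + m)) = -8 + 2*((-210 + m)*(2*m)) = -8 + 2*(2*m*(-210 + m)) = -8 + 4*m*(-210 + m))
(V(U(4) - 1*3, 5)*(-12))*16 = ((-8 - 840*5 + 4*5**2)*(-12))*16 = ((-8 - 4200 + 4*25)*(-12))*16 = ((-8 - 4200 + 100)*(-12))*16 = -4108*(-12)*16 = 49296*16 = 788736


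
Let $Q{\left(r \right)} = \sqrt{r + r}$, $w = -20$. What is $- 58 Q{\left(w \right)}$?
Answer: $- 116 i \sqrt{10} \approx - 366.82 i$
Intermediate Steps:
$Q{\left(r \right)} = \sqrt{2} \sqrt{r}$ ($Q{\left(r \right)} = \sqrt{2 r} = \sqrt{2} \sqrt{r}$)
$- 58 Q{\left(w \right)} = - 58 \sqrt{2} \sqrt{-20} = - 58 \sqrt{2} \cdot 2 i \sqrt{5} = - 58 \cdot 2 i \sqrt{10} = - 116 i \sqrt{10}$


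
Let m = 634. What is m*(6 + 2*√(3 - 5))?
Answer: 3804 + 1268*I*√2 ≈ 3804.0 + 1793.2*I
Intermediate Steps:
m*(6 + 2*√(3 - 5)) = 634*(6 + 2*√(3 - 5)) = 634*(6 + 2*√(-2)) = 634*(6 + 2*(I*√2)) = 634*(6 + 2*I*√2) = 3804 + 1268*I*√2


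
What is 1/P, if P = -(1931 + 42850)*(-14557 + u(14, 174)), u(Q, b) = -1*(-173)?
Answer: 1/644129904 ≈ 1.5525e-9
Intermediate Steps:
u(Q, b) = 173
P = 644129904 (P = -(1931 + 42850)*(-14557 + 173) = -44781*(-14384) = -1*(-644129904) = 644129904)
1/P = 1/644129904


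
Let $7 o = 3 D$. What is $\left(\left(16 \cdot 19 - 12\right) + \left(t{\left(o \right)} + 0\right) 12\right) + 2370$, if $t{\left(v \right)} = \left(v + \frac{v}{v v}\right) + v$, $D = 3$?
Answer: $\frac{56746}{21} \approx 2702.2$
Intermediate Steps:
$o = \frac{9}{7}$ ($o = \frac{3 \cdot 3}{7} = \frac{1}{7} \cdot 9 = \frac{9}{7} \approx 1.2857$)
$t{\left(v \right)} = \frac{1}{v} + 2 v$ ($t{\left(v \right)} = \left(v + \frac{v}{v^{2}}\right) + v = \left(v + \frac{1}{v}\right) + v = \frac{1}{v} + 2 v$)
$\left(\left(16 \cdot 19 - 12\right) + \left(t{\left(o \right)} + 0\right) 12\right) + 2370 = \left(\left(16 \cdot 19 - 12\right) + \left(\left(\frac{1}{\frac{9}{7}} + 2 \cdot \frac{9}{7}\right) + 0\right) 12\right) + 2370 = \left(\left(304 - 12\right) + \left(\left(\frac{7}{9} + \frac{18}{7}\right) + 0\right) 12\right) + 2370 = \left(292 + \left(\frac{211}{63} + 0\right) 12\right) + 2370 = \left(292 + \frac{211}{63} \cdot 12\right) + 2370 = \left(292 + \frac{844}{21}\right) + 2370 = \frac{6976}{21} + 2370 = \frac{56746}{21}$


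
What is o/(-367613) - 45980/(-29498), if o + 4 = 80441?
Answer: 7265057557/5421924137 ≈ 1.3399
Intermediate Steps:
o = 80437 (o = -4 + 80441 = 80437)
o/(-367613) - 45980/(-29498) = 80437/(-367613) - 45980/(-29498) = 80437*(-1/367613) - 45980*(-1/29498) = -80437/367613 + 22990/14749 = 7265057557/5421924137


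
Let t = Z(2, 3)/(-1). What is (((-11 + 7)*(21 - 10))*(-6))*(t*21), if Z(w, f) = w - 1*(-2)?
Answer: -22176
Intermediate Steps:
Z(w, f) = 2 + w (Z(w, f) = w + 2 = 2 + w)
t = -4 (t = (2 + 2)/(-1) = 4*(-1) = -4)
(((-11 + 7)*(21 - 10))*(-6))*(t*21) = (((-11 + 7)*(21 - 10))*(-6))*(-4*21) = (-4*11*(-6))*(-84) = -44*(-6)*(-84) = 264*(-84) = -22176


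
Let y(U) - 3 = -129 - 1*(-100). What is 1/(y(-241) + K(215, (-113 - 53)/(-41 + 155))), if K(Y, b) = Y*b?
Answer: -57/19327 ≈ -0.0029492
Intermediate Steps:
y(U) = -26 (y(U) = 3 + (-129 - 1*(-100)) = 3 + (-129 + 100) = 3 - 29 = -26)
1/(y(-241) + K(215, (-113 - 53)/(-41 + 155))) = 1/(-26 + 215*((-113 - 53)/(-41 + 155))) = 1/(-26 + 215*(-166/114)) = 1/(-26 + 215*(-166*1/114)) = 1/(-26 + 215*(-83/57)) = 1/(-26 - 17845/57) = 1/(-19327/57) = -57/19327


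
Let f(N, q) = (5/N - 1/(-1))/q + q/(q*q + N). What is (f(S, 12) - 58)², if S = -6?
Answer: 9193166161/2742336 ≈ 3352.3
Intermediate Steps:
f(N, q) = q/(N + q²) + (1 + 5/N)/q (f(N, q) = (5/N - 1*(-1))/q + q/(q² + N) = (5/N + 1)/q + q/(N + q²) = (1 + 5/N)/q + q/(N + q²) = q/(N + q²) + (1 + 5/N)/q)
(f(S, 12) - 58)² = (((-6)² + 5*(-6) + 5*12² + 2*(-6)*12²)/(-6*12*(-6 + 12²)) - 58)² = (-⅙*1/12*(36 - 30 + 5*144 + 2*(-6)*144)/(-6 + 144) - 58)² = (-⅙*1/12*(36 - 30 + 720 - 1728)/138 - 58)² = (-⅙*1/12*1/138*(-1002) - 58)² = (167/1656 - 58)² = (-95881/1656)² = 9193166161/2742336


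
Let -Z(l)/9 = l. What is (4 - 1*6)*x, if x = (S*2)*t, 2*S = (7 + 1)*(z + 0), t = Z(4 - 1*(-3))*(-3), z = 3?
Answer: -9072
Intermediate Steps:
Z(l) = -9*l
t = 189 (t = -9*(4 - 1*(-3))*(-3) = -9*(4 + 3)*(-3) = -9*7*(-3) = -63*(-3) = 189)
S = 12 (S = ((7 + 1)*(3 + 0))/2 = (8*3)/2 = (½)*24 = 12)
x = 4536 (x = (12*2)*189 = 24*189 = 4536)
(4 - 1*6)*x = (4 - 1*6)*4536 = (4 - 6)*4536 = -2*4536 = -9072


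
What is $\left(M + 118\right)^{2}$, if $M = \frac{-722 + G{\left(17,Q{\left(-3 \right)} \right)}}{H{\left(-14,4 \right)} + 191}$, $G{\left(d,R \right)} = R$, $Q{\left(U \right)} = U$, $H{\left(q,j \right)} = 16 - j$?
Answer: $\frac{641601}{49} \approx 13094.0$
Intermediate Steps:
$M = - \frac{25}{7}$ ($M = \frac{-722 - 3}{\left(16 - 4\right) + 191} = - \frac{725}{\left(16 - 4\right) + 191} = - \frac{725}{12 + 191} = - \frac{725}{203} = \left(-725\right) \frac{1}{203} = - \frac{25}{7} \approx -3.5714$)
$\left(M + 118\right)^{2} = \left(- \frac{25}{7} + 118\right)^{2} = \left(\frac{801}{7}\right)^{2} = \frac{641601}{49}$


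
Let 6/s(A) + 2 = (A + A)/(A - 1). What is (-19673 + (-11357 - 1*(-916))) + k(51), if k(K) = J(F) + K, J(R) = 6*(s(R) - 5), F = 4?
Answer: -30039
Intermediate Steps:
s(A) = 6/(-2 + 2*A/(-1 + A)) (s(A) = 6/(-2 + (A + A)/(A - 1)) = 6/(-2 + (2*A)/(-1 + A)) = 6/(-2 + 2*A/(-1 + A)))
J(R) = -48 + 18*R (J(R) = 6*((-3 + 3*R) - 5) = 6*(-8 + 3*R) = -48 + 18*R)
k(K) = 24 + K (k(K) = (-48 + 18*4) + K = (-48 + 72) + K = 24 + K)
(-19673 + (-11357 - 1*(-916))) + k(51) = (-19673 + (-11357 - 1*(-916))) + (24 + 51) = (-19673 + (-11357 + 916)) + 75 = (-19673 - 10441) + 75 = -30114 + 75 = -30039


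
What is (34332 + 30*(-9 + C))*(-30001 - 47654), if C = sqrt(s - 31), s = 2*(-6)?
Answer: -2645084610 - 2329650*I*sqrt(43) ≈ -2.6451e+9 - 1.5277e+7*I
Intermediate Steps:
s = -12
C = I*sqrt(43) (C = sqrt(-12 - 31) = sqrt(-43) = I*sqrt(43) ≈ 6.5574*I)
(34332 + 30*(-9 + C))*(-30001 - 47654) = (34332 + 30*(-9 + I*sqrt(43)))*(-30001 - 47654) = (34332 + (-270 + 30*I*sqrt(43)))*(-77655) = (34062 + 30*I*sqrt(43))*(-77655) = -2645084610 - 2329650*I*sqrt(43)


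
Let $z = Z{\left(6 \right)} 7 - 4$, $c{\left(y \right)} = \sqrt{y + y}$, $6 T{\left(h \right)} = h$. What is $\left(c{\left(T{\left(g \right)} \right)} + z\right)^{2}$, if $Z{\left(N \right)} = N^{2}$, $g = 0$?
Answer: $61504$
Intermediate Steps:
$T{\left(h \right)} = \frac{h}{6}$
$c{\left(y \right)} = \sqrt{2} \sqrt{y}$ ($c{\left(y \right)} = \sqrt{2 y} = \sqrt{2} \sqrt{y}$)
$z = 248$ ($z = 6^{2} \cdot 7 - 4 = 36 \cdot 7 - 4 = 252 - 4 = 248$)
$\left(c{\left(T{\left(g \right)} \right)} + z\right)^{2} = \left(\sqrt{2} \sqrt{\frac{1}{6} \cdot 0} + 248\right)^{2} = \left(\sqrt{2} \sqrt{0} + 248\right)^{2} = \left(\sqrt{2} \cdot 0 + 248\right)^{2} = \left(0 + 248\right)^{2} = 248^{2} = 61504$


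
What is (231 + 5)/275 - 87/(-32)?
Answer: 31477/8800 ≈ 3.5769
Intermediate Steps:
(231 + 5)/275 - 87/(-32) = 236*(1/275) - 87*(-1/32) = 236/275 + 87/32 = 31477/8800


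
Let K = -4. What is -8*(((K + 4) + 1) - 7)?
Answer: 48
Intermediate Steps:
-8*(((K + 4) + 1) - 7) = -8*(((-4 + 4) + 1) - 7) = -8*((0 + 1) - 7) = -8*(1 - 7) = -8*(-6) = 48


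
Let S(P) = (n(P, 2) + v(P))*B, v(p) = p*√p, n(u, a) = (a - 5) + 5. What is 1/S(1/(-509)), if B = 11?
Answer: 263744458/5802378087 + 509*I*√509/5802378087 ≈ 0.045455 + 1.9791e-6*I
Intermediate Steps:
n(u, a) = a (n(u, a) = (-5 + a) + 5 = a)
v(p) = p^(3/2)
S(P) = 22 + 11*P^(3/2) (S(P) = (2 + P^(3/2))*11 = 22 + 11*P^(3/2))
1/S(1/(-509)) = 1/(22 + 11*(1/(-509))^(3/2)) = 1/(22 + 11*(-1/509)^(3/2)) = 1/(22 + 11*(-I*√509/259081)) = 1/(22 - 11*I*√509/259081)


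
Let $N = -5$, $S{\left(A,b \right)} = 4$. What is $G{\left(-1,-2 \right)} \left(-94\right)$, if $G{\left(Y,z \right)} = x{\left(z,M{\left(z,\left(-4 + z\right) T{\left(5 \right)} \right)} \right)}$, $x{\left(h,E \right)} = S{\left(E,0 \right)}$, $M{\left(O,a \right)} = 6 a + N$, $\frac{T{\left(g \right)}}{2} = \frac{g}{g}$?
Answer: $-376$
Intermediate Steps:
$T{\left(g \right)} = 2$ ($T{\left(g \right)} = 2 \frac{g}{g} = 2 \cdot 1 = 2$)
$M{\left(O,a \right)} = -5 + 6 a$ ($M{\left(O,a \right)} = 6 a - 5 = -5 + 6 a$)
$x{\left(h,E \right)} = 4$
$G{\left(Y,z \right)} = 4$
$G{\left(-1,-2 \right)} \left(-94\right) = 4 \left(-94\right) = -376$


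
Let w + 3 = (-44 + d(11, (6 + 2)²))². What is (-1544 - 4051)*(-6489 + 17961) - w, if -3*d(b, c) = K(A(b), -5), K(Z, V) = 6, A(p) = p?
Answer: -64187953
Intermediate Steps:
d(b, c) = -2 (d(b, c) = -⅓*6 = -2)
w = 2113 (w = -3 + (-44 - 2)² = -3 + (-46)² = -3 + 2116 = 2113)
(-1544 - 4051)*(-6489 + 17961) - w = (-1544 - 4051)*(-6489 + 17961) - 1*2113 = -5595*11472 - 2113 = -64185840 - 2113 = -64187953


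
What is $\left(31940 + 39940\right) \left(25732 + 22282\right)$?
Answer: $3451246320$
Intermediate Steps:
$\left(31940 + 39940\right) \left(25732 + 22282\right) = 71880 \cdot 48014 = 3451246320$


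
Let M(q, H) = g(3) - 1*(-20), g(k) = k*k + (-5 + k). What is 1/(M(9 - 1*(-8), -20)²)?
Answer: 1/729 ≈ 0.0013717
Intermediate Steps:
g(k) = -5 + k + k² (g(k) = k² + (-5 + k) = -5 + k + k²)
M(q, H) = 27 (M(q, H) = (-5 + 3 + 3²) - 1*(-20) = (-5 + 3 + 9) + 20 = 7 + 20 = 27)
1/(M(9 - 1*(-8), -20)²) = 1/(27²) = 1/729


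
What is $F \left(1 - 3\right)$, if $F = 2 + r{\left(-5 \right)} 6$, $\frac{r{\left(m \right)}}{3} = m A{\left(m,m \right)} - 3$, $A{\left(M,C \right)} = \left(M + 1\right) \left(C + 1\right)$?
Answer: $2984$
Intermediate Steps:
$A{\left(M,C \right)} = \left(1 + C\right) \left(1 + M\right)$ ($A{\left(M,C \right)} = \left(1 + M\right) \left(1 + C\right) = \left(1 + C\right) \left(1 + M\right)$)
$r{\left(m \right)} = -9 + 3 m \left(1 + m^{2} + 2 m\right)$ ($r{\left(m \right)} = 3 \left(m \left(1 + m + m + m m\right) - 3\right) = 3 \left(m \left(1 + m + m + m^{2}\right) - 3\right) = 3 \left(m \left(1 + m^{2} + 2 m\right) - 3\right) = 3 \left(-3 + m \left(1 + m^{2} + 2 m\right)\right) = -9 + 3 m \left(1 + m^{2} + 2 m\right)$)
$F = -1492$ ($F = 2 + \left(-9 + 3 \left(-5\right) \left(1 + \left(-5\right)^{2} + 2 \left(-5\right)\right)\right) 6 = 2 + \left(-9 + 3 \left(-5\right) \left(1 + 25 - 10\right)\right) 6 = 2 + \left(-9 + 3 \left(-5\right) 16\right) 6 = 2 + \left(-9 - 240\right) 6 = 2 - 1494 = -1492$)
$F \left(1 - 3\right) = - 1492 \left(1 - 3\right) = \left(-1492\right) \left(-2\right) = 2984$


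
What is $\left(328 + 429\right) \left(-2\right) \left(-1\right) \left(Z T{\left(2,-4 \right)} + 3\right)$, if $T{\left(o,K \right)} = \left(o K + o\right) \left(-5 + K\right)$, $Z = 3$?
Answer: $249810$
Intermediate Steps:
$T{\left(o,K \right)} = \left(-5 + K\right) \left(o + K o\right)$ ($T{\left(o,K \right)} = \left(K o + o\right) \left(-5 + K\right) = \left(o + K o\right) \left(-5 + K\right) = \left(-5 + K\right) \left(o + K o\right)$)
$\left(328 + 429\right) \left(-2\right) \left(-1\right) \left(Z T{\left(2,-4 \right)} + 3\right) = \left(328 + 429\right) \left(-2\right) \left(-1\right) \left(3 \cdot 2 \left(-5 + \left(-4\right)^{2} - -16\right) + 3\right) = 757 \cdot 2 \left(3 \cdot 2 \left(-5 + 16 + 16\right) + 3\right) = 757 \cdot 2 \left(3 \cdot 2 \cdot 27 + 3\right) = 757 \cdot 2 \left(3 \cdot 54 + 3\right) = 757 \cdot 2 \left(162 + 3\right) = 757 \cdot 2 \cdot 165 = 757 \cdot 330 = 249810$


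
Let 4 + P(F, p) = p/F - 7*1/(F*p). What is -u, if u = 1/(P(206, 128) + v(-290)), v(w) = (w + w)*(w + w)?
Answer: -256/86117535 ≈ -2.9727e-6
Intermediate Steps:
P(F, p) = -4 + p/F - 7/(F*p) (P(F, p) = -4 + (p/F - 7*1/(F*p)) = -4 + (p/F - 7/(F*p)) = -4 + p/F - 7/(F*p))
v(w) = 4*w² (v(w) = (2*w)*(2*w) = 4*w²)
u = 256/86117535 (u = 1/((-4 + 128/206 - 7/(206*128)) + 4*(-290)²) = 1/((-4 + 128*(1/206) - 7*1/206*1/128) + 4*84100) = 1/((-4 + 64/103 - 7/26368) + 336400) = 1/(-865/256 + 336400) = 1/(86117535/256) = 256/86117535 ≈ 2.9727e-6)
-u = -1*256/86117535 = -256/86117535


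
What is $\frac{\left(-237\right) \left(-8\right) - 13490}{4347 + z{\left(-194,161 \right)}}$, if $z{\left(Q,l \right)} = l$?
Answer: $- \frac{5797}{2254} \approx -2.5719$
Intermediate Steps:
$\frac{\left(-237\right) \left(-8\right) - 13490}{4347 + z{\left(-194,161 \right)}} = \frac{\left(-237\right) \left(-8\right) - 13490}{4347 + 161} = \frac{1896 - 13490}{4508} = \left(-11594\right) \frac{1}{4508} = - \frac{5797}{2254}$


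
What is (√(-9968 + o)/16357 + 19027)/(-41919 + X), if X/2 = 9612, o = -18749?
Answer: -19027/22695 - 47*I*√13/371222115 ≈ -0.83838 - 4.5649e-7*I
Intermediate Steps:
X = 19224 (X = 2*9612 = 19224)
(√(-9968 + o)/16357 + 19027)/(-41919 + X) = (√(-9968 - 18749)/16357 + 19027)/(-41919 + 19224) = (√(-28717)*(1/16357) + 19027)/(-22695) = ((47*I*√13)*(1/16357) + 19027)*(-1/22695) = (47*I*√13/16357 + 19027)*(-1/22695) = (19027 + 47*I*√13/16357)*(-1/22695) = -19027/22695 - 47*I*√13/371222115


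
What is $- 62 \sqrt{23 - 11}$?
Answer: $- 124 \sqrt{3} \approx -214.77$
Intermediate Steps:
$- 62 \sqrt{23 - 11} = - 62 \sqrt{12} = - 62 \cdot 2 \sqrt{3} = - 124 \sqrt{3}$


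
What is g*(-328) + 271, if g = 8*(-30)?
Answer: 78991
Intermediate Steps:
g = -240
g*(-328) + 271 = -240*(-328) + 271 = 78720 + 271 = 78991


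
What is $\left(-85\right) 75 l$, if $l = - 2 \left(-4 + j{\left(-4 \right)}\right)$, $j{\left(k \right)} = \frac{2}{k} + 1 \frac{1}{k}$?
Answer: $- \frac{121125}{2} \approx -60563.0$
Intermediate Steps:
$j{\left(k \right)} = \frac{3}{k}$ ($j{\left(k \right)} = \frac{2}{k} + \frac{1}{k} = \frac{3}{k}$)
$l = \frac{19}{2}$ ($l = - 2 \left(-4 + \frac{3}{-4}\right) = - 2 \left(-4 + 3 \left(- \frac{1}{4}\right)\right) = - 2 \left(-4 - \frac{3}{4}\right) = \left(-2\right) \left(- \frac{19}{4}\right) = \frac{19}{2} \approx 9.5$)
$\left(-85\right) 75 l = \left(-85\right) 75 \cdot \frac{19}{2} = \left(-6375\right) \frac{19}{2} = - \frac{121125}{2}$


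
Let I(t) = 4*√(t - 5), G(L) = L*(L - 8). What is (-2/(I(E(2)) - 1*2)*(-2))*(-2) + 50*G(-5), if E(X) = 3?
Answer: 2*(1627*I + 3250*√2)/(I + 2*√2) ≈ 3250.4 + 1.2571*I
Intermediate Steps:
G(L) = L*(-8 + L)
I(t) = 4*√(-5 + t)
(-2/(I(E(2)) - 1*2)*(-2))*(-2) + 50*G(-5) = (-2/(4*√(-5 + 3) - 1*2)*(-2))*(-2) + 50*(-5*(-8 - 5)) = (-2/(4*√(-2) - 2)*(-2))*(-2) + 50*(-5*(-13)) = (-2/(4*(I*√2) - 2)*(-2))*(-2) + 50*65 = (-2/(4*I*√2 - 2)*(-2))*(-2) + 3250 = (-2/(-2 + 4*I*√2)*(-2))*(-2) + 3250 = (4/(-2 + 4*I*√2))*(-2) + 3250 = -8/(-2 + 4*I*√2) + 3250 = 3250 - 8/(-2 + 4*I*√2)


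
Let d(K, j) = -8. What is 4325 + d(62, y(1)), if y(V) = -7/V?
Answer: 4317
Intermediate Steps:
4325 + d(62, y(1)) = 4325 - 8 = 4317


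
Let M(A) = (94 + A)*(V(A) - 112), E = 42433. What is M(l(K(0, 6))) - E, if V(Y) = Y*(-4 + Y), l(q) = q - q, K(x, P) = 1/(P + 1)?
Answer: -52961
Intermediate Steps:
K(x, P) = 1/(1 + P)
l(q) = 0
M(A) = (-112 + A*(-4 + A))*(94 + A) (M(A) = (94 + A)*(A*(-4 + A) - 112) = (94 + A)*(-112 + A*(-4 + A)) = (-112 + A*(-4 + A))*(94 + A))
M(l(K(0, 6))) - E = (-10528 + 0**3 - 488*0 + 90*0**2) - 1*42433 = (-10528 + 0 + 0 + 90*0) - 42433 = (-10528 + 0 + 0 + 0) - 42433 = -10528 - 42433 = -52961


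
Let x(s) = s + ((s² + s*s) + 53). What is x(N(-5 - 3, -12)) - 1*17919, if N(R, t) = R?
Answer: -17746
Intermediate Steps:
x(s) = 53 + s + 2*s² (x(s) = s + ((s² + s²) + 53) = s + (2*s² + 53) = s + (53 + 2*s²) = 53 + s + 2*s²)
x(N(-5 - 3, -12)) - 1*17919 = (53 + (-5 - 3) + 2*(-5 - 3)²) - 1*17919 = (53 - 8 + 2*(-8)²) - 17919 = (53 - 8 + 2*64) - 17919 = (53 - 8 + 128) - 17919 = 173 - 17919 = -17746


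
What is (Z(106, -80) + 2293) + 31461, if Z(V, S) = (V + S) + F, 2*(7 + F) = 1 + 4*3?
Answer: 67559/2 ≈ 33780.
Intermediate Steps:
F = -1/2 (F = -7 + (1 + 4*3)/2 = -7 + (1 + 12)/2 = -7 + (1/2)*13 = -7 + 13/2 = -1/2 ≈ -0.50000)
Z(V, S) = -1/2 + S + V (Z(V, S) = (V + S) - 1/2 = (S + V) - 1/2 = -1/2 + S + V)
(Z(106, -80) + 2293) + 31461 = ((-1/2 - 80 + 106) + 2293) + 31461 = (51/2 + 2293) + 31461 = 4637/2 + 31461 = 67559/2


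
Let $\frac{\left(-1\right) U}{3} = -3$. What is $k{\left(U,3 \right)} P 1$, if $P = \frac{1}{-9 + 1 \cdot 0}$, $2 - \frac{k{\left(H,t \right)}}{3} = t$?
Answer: $\frac{1}{3} \approx 0.33333$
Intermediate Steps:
$U = 9$ ($U = \left(-3\right) \left(-3\right) = 9$)
$k{\left(H,t \right)} = 6 - 3 t$
$P = - \frac{1}{9}$ ($P = \frac{1}{-9 + 0} = \frac{1}{-9} = - \frac{1}{9} \approx -0.11111$)
$k{\left(U,3 \right)} P 1 = \left(6 - 9\right) \left(- \frac{1}{9}\right) 1 = \left(-3\right) \left(- \frac{1}{9}\right) 1 = \frac{1}{3} \cdot 1 = \frac{1}{3}$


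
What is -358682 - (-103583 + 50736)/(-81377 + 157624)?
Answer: -27348373607/76247 ≈ -3.5868e+5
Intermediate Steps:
-358682 - (-103583 + 50736)/(-81377 + 157624) = -358682 - (-52847)/76247 = -358682 - 1*(-52847/76247) = -358682 + 52847/76247 = -27348373607/76247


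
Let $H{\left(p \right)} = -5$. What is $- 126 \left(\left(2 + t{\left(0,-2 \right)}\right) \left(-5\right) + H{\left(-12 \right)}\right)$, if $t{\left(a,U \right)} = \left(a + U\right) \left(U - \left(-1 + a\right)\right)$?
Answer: $3150$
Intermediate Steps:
$t{\left(a,U \right)} = \left(U + a\right) \left(1 + U - a\right)$
$- 126 \left(\left(2 + t{\left(0,-2 \right)}\right) \left(-5\right) + H{\left(-12 \right)}\right) = - 126 \left(\left(2 + \left(-2 + 0 + \left(-2\right)^{2} - 0^{2}\right)\right) \left(-5\right) - 5\right) = - 126 \left(\left(2 + \left(-2 + 0 + 4 - 0\right)\right) \left(-5\right) - 5\right) = - 126 \left(\left(2 + \left(-2 + 0 + 4 + 0\right)\right) \left(-5\right) - 5\right) = - 126 \left(\left(2 + 2\right) \left(-5\right) - 5\right) = - 126 \left(4 \left(-5\right) - 5\right) = - 126 \left(-20 - 5\right) = \left(-126\right) \left(-25\right) = 3150$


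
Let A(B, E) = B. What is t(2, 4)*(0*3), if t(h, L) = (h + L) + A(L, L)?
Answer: 0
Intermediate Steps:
t(h, L) = h + 2*L (t(h, L) = (h + L) + L = (L + h) + L = h + 2*L)
t(2, 4)*(0*3) = (2 + 2*4)*(0*3) = (2 + 8)*0 = 10*0 = 0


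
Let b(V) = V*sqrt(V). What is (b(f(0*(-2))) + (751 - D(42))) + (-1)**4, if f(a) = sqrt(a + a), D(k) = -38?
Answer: 790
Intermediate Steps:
f(a) = sqrt(2)*sqrt(a) (f(a) = sqrt(2*a) = sqrt(2)*sqrt(a))
b(V) = V**(3/2)
(b(f(0*(-2))) + (751 - D(42))) + (-1)**4 = ((sqrt(2)*sqrt(0*(-2)))**(3/2) + (751 - 1*(-38))) + (-1)**4 = ((sqrt(2)*sqrt(0))**(3/2) + (751 + 38)) + 1 = ((sqrt(2)*0)**(3/2) + 789) + 1 = (0**(3/2) + 789) + 1 = (0 + 789) + 1 = 789 + 1 = 790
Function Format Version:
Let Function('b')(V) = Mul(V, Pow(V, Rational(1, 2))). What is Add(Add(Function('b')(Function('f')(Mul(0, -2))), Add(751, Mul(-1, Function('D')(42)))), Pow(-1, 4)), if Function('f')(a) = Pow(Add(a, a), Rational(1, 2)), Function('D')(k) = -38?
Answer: 790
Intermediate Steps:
Function('f')(a) = Mul(Pow(2, Rational(1, 2)), Pow(a, Rational(1, 2))) (Function('f')(a) = Pow(Mul(2, a), Rational(1, 2)) = Mul(Pow(2, Rational(1, 2)), Pow(a, Rational(1, 2))))
Function('b')(V) = Pow(V, Rational(3, 2))
Add(Add(Function('b')(Function('f')(Mul(0, -2))), Add(751, Mul(-1, Function('D')(42)))), Pow(-1, 4)) = Add(Add(Pow(Mul(Pow(2, Rational(1, 2)), Pow(Mul(0, -2), Rational(1, 2))), Rational(3, 2)), Add(751, Mul(-1, -38))), Pow(-1, 4)) = Add(Add(Pow(Mul(Pow(2, Rational(1, 2)), Pow(0, Rational(1, 2))), Rational(3, 2)), Add(751, 38)), 1) = Add(Add(Pow(Mul(Pow(2, Rational(1, 2)), 0), Rational(3, 2)), 789), 1) = Add(Add(Pow(0, Rational(3, 2)), 789), 1) = Add(Add(0, 789), 1) = Add(789, 1) = 790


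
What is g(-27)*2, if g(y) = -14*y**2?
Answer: -20412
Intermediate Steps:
g(-27)*2 = -14*(-27)**2*2 = -14*729*2 = -10206*2 = -20412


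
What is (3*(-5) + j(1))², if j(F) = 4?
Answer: 121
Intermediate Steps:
(3*(-5) + j(1))² = (3*(-5) + 4)² = (-15 + 4)² = (-11)² = 121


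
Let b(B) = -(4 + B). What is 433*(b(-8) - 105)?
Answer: -43733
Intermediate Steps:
b(B) = -4 - B
433*(b(-8) - 105) = 433*((-4 - 1*(-8)) - 105) = 433*((-4 + 8) - 105) = 433*(4 - 105) = 433*(-101) = -43733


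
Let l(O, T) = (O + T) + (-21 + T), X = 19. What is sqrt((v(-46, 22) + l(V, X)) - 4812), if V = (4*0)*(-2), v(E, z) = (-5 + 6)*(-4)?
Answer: I*sqrt(4799) ≈ 69.275*I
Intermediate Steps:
v(E, z) = -4 (v(E, z) = 1*(-4) = -4)
V = 0 (V = 0*(-2) = 0)
l(O, T) = -21 + O + 2*T
sqrt((v(-46, 22) + l(V, X)) - 4812) = sqrt((-4 + (-21 + 0 + 2*19)) - 4812) = sqrt((-4 + (-21 + 0 + 38)) - 4812) = sqrt((-4 + 17) - 4812) = sqrt(13 - 4812) = sqrt(-4799) = I*sqrt(4799)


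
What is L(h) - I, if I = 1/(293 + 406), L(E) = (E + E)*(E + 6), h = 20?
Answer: 726959/699 ≈ 1040.0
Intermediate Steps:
L(E) = 2*E*(6 + E) (L(E) = (2*E)*(6 + E) = 2*E*(6 + E))
I = 1/699 ≈ 0.0014306
L(h) - I = 2*20*(6 + 20) - 1*1/699 = 2*20*26 - 1/699 = 1040 - 1/699 = 726959/699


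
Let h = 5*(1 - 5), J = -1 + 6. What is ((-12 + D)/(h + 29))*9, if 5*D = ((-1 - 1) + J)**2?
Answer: -51/5 ≈ -10.200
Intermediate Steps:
J = 5
h = -20 (h = 5*(-4) = -20)
D = 9/5 (D = ((-1 - 1) + 5)**2/5 = (-2 + 5)**2/5 = (1/5)*3**2 = (1/5)*9 = 9/5 ≈ 1.8000)
((-12 + D)/(h + 29))*9 = ((-12 + 9/5)/(-20 + 29))*9 = -51/5/9*9 = -51/5*1/9*9 = -17/15*9 = -51/5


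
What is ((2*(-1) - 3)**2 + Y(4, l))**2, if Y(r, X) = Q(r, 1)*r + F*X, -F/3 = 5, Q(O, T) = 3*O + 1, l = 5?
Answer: 4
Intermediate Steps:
Q(O, T) = 1 + 3*O
F = -15 (F = -3*5 = -15)
Y(r, X) = -15*X + r*(1 + 3*r) (Y(r, X) = (1 + 3*r)*r - 15*X = r*(1 + 3*r) - 15*X = -15*X + r*(1 + 3*r))
((2*(-1) - 3)**2 + Y(4, l))**2 = ((2*(-1) - 3)**2 + (-15*5 + 4*(1 + 3*4)))**2 = ((-2 - 3)**2 + (-75 + 4*(1 + 12)))**2 = ((-5)**2 + (-75 + 4*13))**2 = (25 + (-75 + 52))**2 = (25 - 23)**2 = 2**2 = 4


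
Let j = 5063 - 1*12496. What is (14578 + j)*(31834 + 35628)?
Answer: 482015990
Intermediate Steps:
j = -7433 (j = 5063 - 12496 = -7433)
(14578 + j)*(31834 + 35628) = (14578 - 7433)*(31834 + 35628) = 7145*67462 = 482015990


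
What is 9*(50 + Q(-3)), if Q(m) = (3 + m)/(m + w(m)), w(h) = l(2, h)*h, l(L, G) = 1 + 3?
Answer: 450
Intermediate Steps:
l(L, G) = 4
w(h) = 4*h
Q(m) = (3 + m)/(5*m) (Q(m) = (3 + m)/(m + 4*m) = (3 + m)/((5*m)) = (3 + m)*(1/(5*m)) = (3 + m)/(5*m))
9*(50 + Q(-3)) = 9*(50 + (⅕)*(3 - 3)/(-3)) = 9*(50 + (⅕)*(-⅓)*0) = 9*(50 + 0) = 9*50 = 450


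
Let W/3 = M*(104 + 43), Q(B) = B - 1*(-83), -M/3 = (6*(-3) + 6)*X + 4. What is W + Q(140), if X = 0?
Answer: -5069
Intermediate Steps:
M = -12 (M = -3*((6*(-3) + 6)*0 + 4) = -3*((-18 + 6)*0 + 4) = -3*(-12*0 + 4) = -3*(0 + 4) = -3*4 = -12)
Q(B) = 83 + B (Q(B) = B + 83 = 83 + B)
W = -5292 (W = 3*(-12*(104 + 43)) = 3*(-12*147) = 3*(-1764) = -5292)
W + Q(140) = -5292 + (83 + 140) = -5292 + 223 = -5069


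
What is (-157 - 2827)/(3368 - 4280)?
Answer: 373/114 ≈ 3.2719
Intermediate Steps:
(-157 - 2827)/(3368 - 4280) = -2984/(-912) = -2984*(-1/912) = 373/114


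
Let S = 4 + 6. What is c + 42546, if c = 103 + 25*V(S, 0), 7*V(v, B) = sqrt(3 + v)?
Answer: 42649 + 25*sqrt(13)/7 ≈ 42662.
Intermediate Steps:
S = 10
V(v, B) = sqrt(3 + v)/7
c = 103 + 25*sqrt(13)/7 (c = 103 + 25*(sqrt(3 + 10)/7) = 103 + 25*(sqrt(13)/7) = 103 + 25*sqrt(13)/7 ≈ 115.88)
c + 42546 = (103 + 25*sqrt(13)/7) + 42546 = 42649 + 25*sqrt(13)/7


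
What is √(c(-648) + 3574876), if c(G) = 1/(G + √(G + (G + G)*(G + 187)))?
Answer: √(-4633039294 + 128695536*√1842)/(6*√(-36 + √1842)) ≈ 1890.7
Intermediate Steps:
c(G) = 1/(G + √(G + 2*G*(187 + G))) (c(G) = 1/(G + √(G + (2*G)*(187 + G))) = 1/(G + √(G + 2*G*(187 + G))))
√(c(-648) + 3574876) = √(1/(-648 + √(-648*(375 + 2*(-648)))) + 3574876) = √(1/(-648 + √(-648*(375 - 1296))) + 3574876) = √(1/(-648 + √(-648*(-921))) + 3574876) = √(1/(-648 + √596808) + 3574876) = √(1/(-648 + 18*√1842) + 3574876) = √(3574876 + 1/(-648 + 18*√1842))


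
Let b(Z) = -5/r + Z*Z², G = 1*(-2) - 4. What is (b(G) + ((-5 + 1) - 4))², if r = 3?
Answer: 458329/9 ≈ 50925.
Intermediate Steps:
G = -6 (G = -2 - 4 = -6)
b(Z) = -5/3 + Z³ (b(Z) = -5/3 + Z*Z² = -5*⅓ + Z³ = -5/3 + Z³)
(b(G) + ((-5 + 1) - 4))² = ((-5/3 + (-6)³) + ((-5 + 1) - 4))² = ((-5/3 - 216) + (-4 - 4))² = (-653/3 - 8)² = (-677/3)² = 458329/9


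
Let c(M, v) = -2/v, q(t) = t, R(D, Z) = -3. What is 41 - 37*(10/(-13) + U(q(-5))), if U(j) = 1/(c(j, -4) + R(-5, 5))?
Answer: 5477/65 ≈ 84.261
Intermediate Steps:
U(j) = -⅖ (U(j) = 1/(-2/(-4) - 3) = 1/(-2*(-¼) - 3) = 1/(½ - 3) = 1/(-5/2) = -⅖)
41 - 37*(10/(-13) + U(q(-5))) = 41 - 37*(10/(-13) - ⅖) = 41 - 37*(10*(-1/13) - ⅖) = 41 - 37*(-10/13 - ⅖) = 41 - 37*(-76/65) = 41 + 2812/65 = 5477/65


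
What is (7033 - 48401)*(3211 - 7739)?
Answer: 187314304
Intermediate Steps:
(7033 - 48401)*(3211 - 7739) = -41368*(-4528) = 187314304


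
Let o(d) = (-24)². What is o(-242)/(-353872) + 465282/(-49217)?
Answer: -10292413806/1088532389 ≈ -9.4553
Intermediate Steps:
o(d) = 576
o(-242)/(-353872) + 465282/(-49217) = 576/(-353872) + 465282/(-49217) = 576*(-1/353872) + 465282*(-1/49217) = -36/22117 - 465282/49217 = -10292413806/1088532389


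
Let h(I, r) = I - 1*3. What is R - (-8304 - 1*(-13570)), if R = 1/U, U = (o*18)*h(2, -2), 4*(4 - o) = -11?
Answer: -1279640/243 ≈ -5266.0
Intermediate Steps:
h(I, r) = -3 + I (h(I, r) = I - 3 = -3 + I)
o = 27/4 (o = 4 - ¼*(-11) = 4 + 11/4 = 27/4 ≈ 6.7500)
U = -243/2 (U = ((27/4)*18)*(-3 + 2) = (243/2)*(-1) = -243/2 ≈ -121.50)
R = -2/243 (R = 1/(-243/2) = -2/243 ≈ -0.0082304)
R - (-8304 - 1*(-13570)) = -2/243 - (-8304 - 1*(-13570)) = -2/243 - (-8304 + 13570) = -2/243 - 1*5266 = -2/243 - 5266 = -1279640/243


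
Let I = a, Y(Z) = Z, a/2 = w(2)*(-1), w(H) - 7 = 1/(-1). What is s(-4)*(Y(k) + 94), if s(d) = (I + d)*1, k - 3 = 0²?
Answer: -1552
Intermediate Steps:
w(H) = 6 (w(H) = 7 + 1/(-1) = 7 - 1 = 6)
a = -12 (a = 2*(6*(-1)) = 2*(-6) = -12)
k = 3 (k = 3 + 0² = 3 + 0 = 3)
I = -12
s(d) = -12 + d (s(d) = (-12 + d)*1 = -12 + d)
s(-4)*(Y(k) + 94) = (-12 - 4)*(3 + 94) = -16*97 = -1552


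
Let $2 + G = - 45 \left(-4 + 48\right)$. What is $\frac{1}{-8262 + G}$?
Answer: $- \frac{1}{10244} \approx -9.7618 \cdot 10^{-5}$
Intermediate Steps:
$G = -1982$ ($G = -2 - 45 \left(-4 + 48\right) = -2 - 1980 = -1982$)
$\frac{1}{-8262 + G} = \frac{1}{-8262 - 1982} = \frac{1}{-10244} = - \frac{1}{10244}$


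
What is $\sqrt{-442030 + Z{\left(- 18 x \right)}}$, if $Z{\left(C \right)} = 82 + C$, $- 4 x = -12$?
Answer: $i \sqrt{442002} \approx 664.83 i$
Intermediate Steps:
$x = 3$ ($x = \left(- \frac{1}{4}\right) \left(-12\right) = 3$)
$\sqrt{-442030 + Z{\left(- 18 x \right)}} = \sqrt{-442030 + \left(82 - 54\right)} = \sqrt{-442030 + 28} = \sqrt{-442002} = i \sqrt{442002}$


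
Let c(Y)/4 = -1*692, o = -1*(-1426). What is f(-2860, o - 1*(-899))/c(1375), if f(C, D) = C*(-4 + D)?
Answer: 1659515/692 ≈ 2398.1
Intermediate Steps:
o = 1426
c(Y) = -2768 (c(Y) = 4*(-1*692) = 4*(-692) = -2768)
f(-2860, o - 1*(-899))/c(1375) = -2860*(-4 + (1426 - 1*(-899)))/(-2768) = -2860*(-4 + (1426 + 899))*(-1/2768) = -2860*(-4 + 2325)*(-1/2768) = -2860*2321*(-1/2768) = -6638060*(-1/2768) = 1659515/692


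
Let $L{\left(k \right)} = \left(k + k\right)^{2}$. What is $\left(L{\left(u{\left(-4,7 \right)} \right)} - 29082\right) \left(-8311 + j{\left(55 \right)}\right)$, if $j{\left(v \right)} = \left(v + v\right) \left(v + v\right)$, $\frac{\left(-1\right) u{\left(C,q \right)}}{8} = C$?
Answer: $-94671954$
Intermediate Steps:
$u{\left(C,q \right)} = - 8 C$
$L{\left(k \right)} = 4 k^{2}$ ($L{\left(k \right)} = \left(2 k\right)^{2} = 4 k^{2}$)
$j{\left(v \right)} = 4 v^{2}$ ($j{\left(v \right)} = 2 v 2 v = 4 v^{2}$)
$\left(L{\left(u{\left(-4,7 \right)} \right)} - 29082\right) \left(-8311 + j{\left(55 \right)}\right) = \left(4 \left(\left(-8\right) \left(-4\right)\right)^{2} - 29082\right) \left(-8311 + 4 \cdot 55^{2}\right) = \left(4 \cdot 32^{2} - 29082\right) \left(-8311 + 4 \cdot 3025\right) = \left(4 \cdot 1024 - 29082\right) \left(-8311 + 12100\right) = \left(4096 - 29082\right) 3789 = \left(-24986\right) 3789 = -94671954$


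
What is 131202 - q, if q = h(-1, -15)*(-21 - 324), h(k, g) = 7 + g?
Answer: 128442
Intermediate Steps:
q = 2760 (q = (7 - 15)*(-21 - 324) = -8*(-345) = 2760)
131202 - q = 131202 - 1*2760 = 131202 - 2760 = 128442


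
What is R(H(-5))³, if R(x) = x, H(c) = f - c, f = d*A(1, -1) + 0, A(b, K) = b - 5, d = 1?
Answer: 1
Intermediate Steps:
A(b, K) = -5 + b
f = -4 (f = 1*(-5 + 1) + 0 = 1*(-4) + 0 = -4 + 0 = -4)
H(c) = -4 - c
R(H(-5))³ = (-4 - 1*(-5))³ = (-4 + 5)³ = 1³ = 1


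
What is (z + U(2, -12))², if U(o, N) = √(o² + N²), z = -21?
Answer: 589 - 84*√37 ≈ 78.048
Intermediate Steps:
U(o, N) = √(N² + o²)
(z + U(2, -12))² = (-21 + √((-12)² + 2²))² = (-21 + √(144 + 4))² = (-21 + √148)² = (-21 + 2*√37)²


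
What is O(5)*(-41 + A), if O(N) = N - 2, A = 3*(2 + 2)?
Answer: -87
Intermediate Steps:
A = 12 (A = 3*4 = 12)
O(N) = -2 + N
O(5)*(-41 + A) = (-2 + 5)*(-41 + 12) = 3*(-29) = -87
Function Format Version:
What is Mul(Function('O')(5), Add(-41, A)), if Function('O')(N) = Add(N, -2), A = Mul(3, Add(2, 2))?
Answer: -87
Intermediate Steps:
A = 12 (A = Mul(3, 4) = 12)
Function('O')(N) = Add(-2, N)
Mul(Function('O')(5), Add(-41, A)) = Mul(Add(-2, 5), Add(-41, 12)) = Mul(3, -29) = -87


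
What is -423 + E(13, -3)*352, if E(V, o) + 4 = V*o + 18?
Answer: -9223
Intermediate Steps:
E(V, o) = 14 + V*o (E(V, o) = -4 + (V*o + 18) = -4 + (18 + V*o) = 14 + V*o)
-423 + E(13, -3)*352 = -423 + (14 + 13*(-3))*352 = -423 + (14 - 39)*352 = -423 - 25*352 = -423 - 8800 = -9223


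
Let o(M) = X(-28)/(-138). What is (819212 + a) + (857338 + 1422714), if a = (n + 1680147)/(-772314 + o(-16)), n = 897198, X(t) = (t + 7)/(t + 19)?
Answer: 990951415108962/319738003 ≈ 3.0993e+6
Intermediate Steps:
X(t) = (7 + t)/(19 + t)
o(M) = -7/414 (o(M) = ((7 - 28)/(19 - 28))/(-138) = (-21/(-9))*(-1/138) = -⅑*(-21)*(-1/138) = (7/3)*(-1/138) = -7/414)
a = -1067020830/319738003 (a = (897198 + 1680147)/(-772314 - 7/414) = 2577345/(-319738003/414) = 2577345*(-414/319738003) = -1067020830/319738003 ≈ -3.3372)
(819212 + a) + (857338 + 1422714) = (819212 - 1067020830/319738003) + (857338 + 1422714) = 261932141892806/319738003 + 2280052 = 990951415108962/319738003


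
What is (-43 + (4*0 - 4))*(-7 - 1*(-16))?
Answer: -423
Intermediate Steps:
(-43 + (4*0 - 4))*(-7 - 1*(-16)) = (-43 + (0 - 4))*(-7 + 16) = (-43 - 4)*9 = -47*9 = -423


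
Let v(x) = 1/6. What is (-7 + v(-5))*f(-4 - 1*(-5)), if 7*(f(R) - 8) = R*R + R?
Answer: -1189/21 ≈ -56.619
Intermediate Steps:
v(x) = 1/6
f(R) = 8 + R/7 + R**2/7 (f(R) = 8 + (R*R + R)/7 = 8 + (R**2 + R)/7 = 8 + (R + R**2)/7 = 8 + (R/7 + R**2/7) = 8 + R/7 + R**2/7)
(-7 + v(-5))*f(-4 - 1*(-5)) = (-7 + 1/6)*(8 + (-4 - 1*(-5))/7 + (-4 - 1*(-5))**2/7) = -41*(8 + (-4 + 5)/7 + (-4 + 5)**2/7)/6 = -41*(8 + (1/7)*1 + (1/7)*1**2)/6 = -41*(8 + 1/7 + (1/7)*1)/6 = -41*(8 + 1/7 + 1/7)/6 = -41/6*58/7 = -1189/21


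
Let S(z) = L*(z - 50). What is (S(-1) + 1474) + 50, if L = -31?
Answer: 3105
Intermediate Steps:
S(z) = 1550 - 31*z (S(z) = -31*(z - 50) = -31*(-50 + z) = 1550 - 31*z)
(S(-1) + 1474) + 50 = ((1550 - 31*(-1)) + 1474) + 50 = ((1550 + 31) + 1474) + 50 = (1581 + 1474) + 50 = 3055 + 50 = 3105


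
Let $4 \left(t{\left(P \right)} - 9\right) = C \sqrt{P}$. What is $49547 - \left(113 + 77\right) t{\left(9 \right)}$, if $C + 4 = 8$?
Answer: $47267$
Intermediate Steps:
$C = 4$ ($C = -4 + 8 = 4$)
$t{\left(P \right)} = 9 + \sqrt{P}$ ($t{\left(P \right)} = 9 + \frac{4 \sqrt{P}}{4} = 9 + \sqrt{P}$)
$49547 - \left(113 + 77\right) t{\left(9 \right)} = 49547 - \left(113 + 77\right) \left(9 + \sqrt{9}\right) = 49547 - 190 \left(9 + 3\right) = 49547 - 190 \cdot 12 = 49547 - 2280 = 47267$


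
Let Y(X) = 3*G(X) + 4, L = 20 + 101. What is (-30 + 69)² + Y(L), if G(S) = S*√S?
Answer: 5518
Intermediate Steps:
G(S) = S^(3/2)
L = 121
Y(X) = 4 + 3*X^(3/2) (Y(X) = 3*X^(3/2) + 4 = 4 + 3*X^(3/2))
(-30 + 69)² + Y(L) = (-30 + 69)² + (4 + 3*121^(3/2)) = 39² + (4 + 3*1331) = 1521 + (4 + 3993) = 1521 + 3997 = 5518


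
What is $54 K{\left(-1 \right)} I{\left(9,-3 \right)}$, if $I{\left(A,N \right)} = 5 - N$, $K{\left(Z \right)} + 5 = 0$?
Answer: $-2160$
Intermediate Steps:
$K{\left(Z \right)} = -5$ ($K{\left(Z \right)} = -5 + 0 = -5$)
$54 K{\left(-1 \right)} I{\left(9,-3 \right)} = 54 \left(-5\right) \left(5 - -3\right) = - 270 \left(5 + 3\right) = \left(-270\right) 8 = -2160$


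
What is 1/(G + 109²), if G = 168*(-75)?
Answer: -1/719 ≈ -0.0013908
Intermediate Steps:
G = -12600
1/(G + 109²) = 1/(-12600 + 109²) = 1/(-12600 + 11881) = 1/(-719) = -1/719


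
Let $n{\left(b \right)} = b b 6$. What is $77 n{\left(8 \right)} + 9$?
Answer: $29577$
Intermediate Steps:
$n{\left(b \right)} = 6 b^{2}$ ($n{\left(b \right)} = b^{2} \cdot 6 = 6 b^{2}$)
$77 n{\left(8 \right)} + 9 = 77 \cdot 6 \cdot 8^{2} + 9 = 77 \cdot 6 \cdot 64 + 9 = 77 \cdot 384 + 9 = 29568 + 9 = 29577$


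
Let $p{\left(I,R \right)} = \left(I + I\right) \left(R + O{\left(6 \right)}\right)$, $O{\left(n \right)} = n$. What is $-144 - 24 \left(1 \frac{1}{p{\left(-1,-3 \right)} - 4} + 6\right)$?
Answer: $- \frac{1428}{5} \approx -285.6$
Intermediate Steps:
$p{\left(I,R \right)} = 2 I \left(6 + R\right)$ ($p{\left(I,R \right)} = \left(I + I\right) \left(R + 6\right) = 2 I \left(6 + R\right)$)
$-144 - 24 \left(1 \frac{1}{p{\left(-1,-3 \right)} - 4} + 6\right) = -144 - 24 \left(1 \frac{1}{2 \left(-1\right) \left(6 - 3\right) - 4} + 6\right) = -144 - 24 \left(1 \frac{1}{2 \left(-1\right) 3 - 4} + 6\right) = -144 - 24 \left(1 \frac{1}{-6 - 4} + 6\right) = -144 - 24 \left(1 \frac{1}{-10} + 6\right) = -144 - 24 \left(1 \left(- \frac{1}{10}\right) + 6\right) = -144 - 24 \left(- \frac{1}{10} + 6\right) = -144 - \frac{708}{5} = - \frac{1428}{5}$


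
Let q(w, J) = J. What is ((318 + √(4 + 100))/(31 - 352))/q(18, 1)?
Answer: -106/107 - 2*√26/321 ≈ -1.0224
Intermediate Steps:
((318 + √(4 + 100))/(31 - 352))/q(18, 1) = ((318 + √(4 + 100))/(31 - 352))/1 = ((318 + √104)/(-321))*1 = ((318 + 2*√26)*(-1/321))*1 = (-106/107 - 2*√26/321)*1 = -106/107 - 2*√26/321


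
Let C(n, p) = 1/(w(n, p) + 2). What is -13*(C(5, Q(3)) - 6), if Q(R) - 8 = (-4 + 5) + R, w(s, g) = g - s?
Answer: 689/9 ≈ 76.556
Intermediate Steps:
Q(R) = 9 + R (Q(R) = 8 + ((-4 + 5) + R) = 8 + (1 + R) = 9 + R)
C(n, p) = 1/(2 + p - n) (C(n, p) = 1/((p - n) + 2) = 1/(2 + p - n))
-13*(C(5, Q(3)) - 6) = -13*(1/(2 + (9 + 3) - 1*5) - 6) = -13*(1/(2 + 12 - 5) - 6) = -13*(1/9 - 6) = -13*(⅑ - 6) = -13*(-53/9) = 689/9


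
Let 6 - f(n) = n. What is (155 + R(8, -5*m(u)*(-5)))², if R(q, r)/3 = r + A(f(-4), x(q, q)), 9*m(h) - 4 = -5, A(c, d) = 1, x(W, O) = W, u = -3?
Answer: 201601/9 ≈ 22400.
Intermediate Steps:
f(n) = 6 - n
m(h) = -⅑ (m(h) = 4/9 + (⅑)*(-5) = 4/9 - 5/9 = -⅑)
R(q, r) = 3 + 3*r (R(q, r) = 3*(r + 1) = 3*(1 + r) = 3 + 3*r)
(155 + R(8, -5*m(u)*(-5)))² = (155 + (3 + 3*(-5*(-⅑)*(-5))))² = (155 + (3 + 3*((5/9)*(-5))))² = (155 + (3 + 3*(-25/9)))² = (155 + (3 - 25/3))² = (155 - 16/3)² = (449/3)² = 201601/9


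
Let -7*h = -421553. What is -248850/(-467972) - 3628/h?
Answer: 46509423569/98637500258 ≈ 0.47152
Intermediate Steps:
h = 421553/7 (h = -⅐*(-421553) = 421553/7 ≈ 60222.)
-248850/(-467972) - 3628/h = -248850/(-467972) - 3628/421553/7 = -248850*(-1/467972) - 3628*7/421553 = 124425/233986 - 25396/421553 = 46509423569/98637500258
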